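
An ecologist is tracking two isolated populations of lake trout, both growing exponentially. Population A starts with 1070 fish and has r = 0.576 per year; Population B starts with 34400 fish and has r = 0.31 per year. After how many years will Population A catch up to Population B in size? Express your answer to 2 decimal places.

Set 1070·e^(0.576t) = 34400·e^(0.31t).
e^((0.576 − 0.31)t) = 34400/1070 → e^(0.266·t) = 32.15.
0.266·t = ln(32.15) = 3.4704, so t = 3.4704/0.266 = 13.047.

13.05 years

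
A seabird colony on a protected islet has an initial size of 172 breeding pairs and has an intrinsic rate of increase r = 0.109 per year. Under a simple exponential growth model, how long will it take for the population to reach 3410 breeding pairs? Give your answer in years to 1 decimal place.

Set N₀·e^(rt) = 3410: e^(0.109·t) = 3410/172 = 19.826.
0.109·t = ln(19.826) = 2.987, so t = 2.987/0.109 = 27.403.

27.4 years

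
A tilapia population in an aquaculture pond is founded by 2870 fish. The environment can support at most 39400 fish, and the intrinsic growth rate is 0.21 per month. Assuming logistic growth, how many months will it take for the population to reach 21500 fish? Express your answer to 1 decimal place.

A = (K − N₀)/N₀ = (39400 − 2870)/2870 = 12.728.
Solve 39400/(1 + 12.728·e^(−0.21t)) = 21500: 1 + 12.728·e^(−0.21t) = 1.8326, so e^(−0.21t) = 0.0654104.
−0.21·t = ln(0.0654104) = -2.7271, so t = 2.7271/0.21 = 12.986.

13.0 months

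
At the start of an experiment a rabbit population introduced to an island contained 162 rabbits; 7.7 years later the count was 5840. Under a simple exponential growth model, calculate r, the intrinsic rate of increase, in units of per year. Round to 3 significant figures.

0.466 per year

From N(t) = N₀·e^(rt): e^(r·7.7) = 5840/162 = 36.049.
r·7.7 = ln(36.049) = 3.5849, so r = 3.5849/7.7 = 0.46557.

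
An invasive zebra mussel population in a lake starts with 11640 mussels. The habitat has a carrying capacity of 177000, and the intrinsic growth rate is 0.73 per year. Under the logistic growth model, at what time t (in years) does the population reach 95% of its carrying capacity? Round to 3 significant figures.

A = (K − N₀)/N₀ = (177000 − 11640)/11640 = 14.206.
Solve 177000/(1 + 14.206·e^(−0.73t)) = 168150: 1 + 14.206·e^(−0.73t) = 1.0526, so e^(−0.73t) = 0.00370484.
−0.73·t = ln(0.00370484) = -5.5981, so t = 5.5981/0.73 = 7.6687.

7.67 years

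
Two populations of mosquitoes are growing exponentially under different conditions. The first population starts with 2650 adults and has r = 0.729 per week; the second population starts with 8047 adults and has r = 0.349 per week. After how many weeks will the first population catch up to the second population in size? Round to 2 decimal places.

2.92 weeks

Set 2650·e^(0.729t) = 8047·e^(0.349t).
e^((0.729 − 0.349)t) = 8047/2650 → e^(0.38·t) = 3.0366.
0.38·t = ln(3.0366) = 1.1107, so t = 1.1107/0.38 = 2.923.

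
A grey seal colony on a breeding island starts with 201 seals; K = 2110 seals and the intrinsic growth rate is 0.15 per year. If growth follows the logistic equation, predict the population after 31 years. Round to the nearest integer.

A = (K − N₀)/N₀ = (2110 − 201)/201 = 9.4975.
N(t) = K/(1 + A·e^(−rt)) = 2110/(1 + 9.4975×e^(−0.15×31)).
e^(−4.65) = 0.0095616; denominator = 1 + 9.4975×0.0095616 = 1.0908.
N = 2110/1.0908 = 1934.34.

1934 seals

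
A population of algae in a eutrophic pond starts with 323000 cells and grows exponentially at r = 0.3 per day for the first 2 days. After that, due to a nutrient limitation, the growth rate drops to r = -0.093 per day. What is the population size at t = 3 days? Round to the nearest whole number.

Phase 1: N(2) = 323000·e^(0.3×2) = 323000·e^0.6 = 588544.
Phase 2 runs for 3 − 2 = 1 days at r = -0.093.
N(3) = 588544·e^(-0.093×1) = 588544·e^-0.093 = 536278.

536278 cells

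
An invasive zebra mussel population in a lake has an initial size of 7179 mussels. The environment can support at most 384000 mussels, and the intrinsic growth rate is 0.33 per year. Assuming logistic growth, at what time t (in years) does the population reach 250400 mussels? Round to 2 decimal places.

A = (K − N₀)/N₀ = (384000 − 7179)/7179 = 52.489.
Solve 384000/(1 + 52.489·e^(−0.33t)) = 250400: 1 + 52.489·e^(−0.33t) = 1.5335, so e^(−0.33t) = 0.0101649.
−0.33·t = ln(0.0101649) = -4.5888, so t = 4.5888/0.33 = 13.906.

13.91 years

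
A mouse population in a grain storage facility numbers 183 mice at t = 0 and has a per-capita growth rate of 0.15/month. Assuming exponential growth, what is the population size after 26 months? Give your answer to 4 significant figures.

N(t) = N₀·e^(rt) = 183 × e^(0.15×26) = 183 × e^3.9.
e^3.9 ≈ 49.402, so N ≈ 183 × 49.402 = 9040.65.

9041 mice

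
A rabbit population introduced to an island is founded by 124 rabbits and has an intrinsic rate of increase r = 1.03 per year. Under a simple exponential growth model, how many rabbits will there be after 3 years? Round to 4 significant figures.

2725 rabbits

N(t) = N₀·e^(rt) = 124 × e^(1.03×3) = 124 × e^3.09.
e^3.09 ≈ 21.977, so N ≈ 124 × 21.977 = 2725.16.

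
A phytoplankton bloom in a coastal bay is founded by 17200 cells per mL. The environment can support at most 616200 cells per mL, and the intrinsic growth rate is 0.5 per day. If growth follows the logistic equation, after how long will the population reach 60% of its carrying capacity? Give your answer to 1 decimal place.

7.9 days

A = (K − N₀)/N₀ = (616200 − 17200)/17200 = 34.826.
Solve 616200/(1 + 34.826·e^(−0.5t)) = 369720: 1 + 34.826·e^(−0.5t) = 1.6667, so e^(−0.5t) = 0.019143.
−0.5·t = ln(0.019143) = -3.9558, so t = 3.9558/0.5 = 7.9116.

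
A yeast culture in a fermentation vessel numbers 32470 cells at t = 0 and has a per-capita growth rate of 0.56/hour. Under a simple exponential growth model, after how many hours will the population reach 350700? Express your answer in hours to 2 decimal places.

Set N₀·e^(rt) = 350700: e^(0.56·t) = 350700/32470 = 10.801.
0.56·t = ln(10.801) = 2.3796, so t = 2.3796/0.56 = 4.2493.

4.25 hours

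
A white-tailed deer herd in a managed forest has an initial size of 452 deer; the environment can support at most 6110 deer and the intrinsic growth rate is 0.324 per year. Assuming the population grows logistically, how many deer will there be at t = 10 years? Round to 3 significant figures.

4100 deer

A = (K − N₀)/N₀ = (6110 − 452)/452 = 12.518.
N(t) = K/(1 + A·e^(−rt)) = 6110/(1 + 12.518×e^(−0.324×10)).
e^(−3.24) = 0.039164; denominator = 1 + 12.518×0.039164 = 1.4902.
N = 6110/1.4902 = 4100.01.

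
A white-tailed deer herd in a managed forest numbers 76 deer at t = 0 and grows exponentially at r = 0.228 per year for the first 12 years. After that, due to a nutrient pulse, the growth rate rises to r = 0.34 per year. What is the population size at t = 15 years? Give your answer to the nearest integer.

3251 deer

Phase 1: N(12) = 76·e^(0.228×12) = 76·e^2.736 = 1172.31.
Phase 2 runs for 15 − 12 = 3 years at r = 0.34.
N(15) = 1172.31·e^(0.34×3) = 1172.31·e^1.02 = 3251.05.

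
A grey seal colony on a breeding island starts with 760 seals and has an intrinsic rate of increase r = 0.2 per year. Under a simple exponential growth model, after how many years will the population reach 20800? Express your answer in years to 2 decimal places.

Set N₀·e^(rt) = 20800: e^(0.2·t) = 20800/760 = 27.368.
0.2·t = ln(27.368) = 3.3094, so t = 3.3094/0.2 = 16.547.

16.55 years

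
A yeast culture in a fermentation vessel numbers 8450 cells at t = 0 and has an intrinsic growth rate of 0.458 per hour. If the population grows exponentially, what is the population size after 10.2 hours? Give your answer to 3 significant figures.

903000 cells

N(t) = N₀·e^(rt) = 8450 × e^(0.458×10.2) = 8450 × e^4.672.
e^4.672 ≈ 106.87, so N ≈ 8450 × 106.87 = 903040.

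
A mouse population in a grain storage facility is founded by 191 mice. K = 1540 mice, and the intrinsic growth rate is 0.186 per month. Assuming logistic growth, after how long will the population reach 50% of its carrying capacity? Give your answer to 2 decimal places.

A = (K − N₀)/N₀ = (1540 − 191)/191 = 7.0628.
Solve 1540/(1 + 7.0628·e^(−0.186t)) = 770: 1 + 7.0628·e^(−0.186t) = 2, so e^(−0.186t) = 0.141586.
−0.186·t = ln(0.141586) = -1.9548, so t = 1.9548/0.186 = 10.51.

10.51 months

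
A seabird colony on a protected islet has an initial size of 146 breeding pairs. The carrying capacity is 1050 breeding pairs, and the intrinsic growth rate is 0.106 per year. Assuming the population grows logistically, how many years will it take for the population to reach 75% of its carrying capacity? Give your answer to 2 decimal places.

27.56 years

A = (K − N₀)/N₀ = (1050 − 146)/146 = 6.1918.
Solve 1050/(1 + 6.1918·e^(−0.106t)) = 787.5: 1 + 6.1918·e^(−0.106t) = 1.3333, so e^(−0.106t) = 0.0538348.
−0.106·t = ln(0.0538348) = -2.9218, so t = 2.9218/0.106 = 27.564.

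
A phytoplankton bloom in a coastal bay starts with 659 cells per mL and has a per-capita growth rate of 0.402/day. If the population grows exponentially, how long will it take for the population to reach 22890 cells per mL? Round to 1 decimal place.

8.8 days

Set N₀·e^(rt) = 22890: e^(0.402·t) = 22890/659 = 34.734.
0.402·t = ln(34.734) = 3.5477, so t = 3.5477/0.402 = 8.8252.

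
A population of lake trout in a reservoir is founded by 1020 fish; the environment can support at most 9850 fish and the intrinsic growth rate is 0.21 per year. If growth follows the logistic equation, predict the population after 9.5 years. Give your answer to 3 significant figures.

A = (K − N₀)/N₀ = (9850 − 1020)/1020 = 8.6569.
N(t) = K/(1 + A·e^(−rt)) = 9850/(1 + 8.6569×e^(−0.21×9.5)).
e^(−1.995) = 0.13601; denominator = 1 + 8.6569×0.13601 = 2.1775.
N = 9850/2.1775 = 4523.64.

4520 fish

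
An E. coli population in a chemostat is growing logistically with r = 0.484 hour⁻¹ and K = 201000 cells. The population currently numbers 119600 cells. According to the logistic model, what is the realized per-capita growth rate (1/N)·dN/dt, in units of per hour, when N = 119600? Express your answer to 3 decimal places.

(1/N)·dN/dt = r(1 − N/K) = 0.484 × (1 − 119600/201000).
= 0.484 × 0.40498 = 0.19601.

0.196 per hour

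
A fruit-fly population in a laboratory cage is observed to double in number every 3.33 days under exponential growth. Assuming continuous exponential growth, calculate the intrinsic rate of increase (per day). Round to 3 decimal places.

r = ln(2)/t_d = 0.6931/3.33 = 0.20815.

0.208 per day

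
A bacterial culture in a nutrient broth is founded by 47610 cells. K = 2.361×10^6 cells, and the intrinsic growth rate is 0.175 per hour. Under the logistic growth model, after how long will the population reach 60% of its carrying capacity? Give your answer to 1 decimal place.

24.5 hours

A = (K − N₀)/N₀ = (2.361×10^6 − 47610)/47610 = 48.59.
Solve 2.361×10^6/(1 + 48.59·e^(−0.175t)) = 1.4166×10^6: 1 + 48.59·e^(−0.175t) = 1.6667, so e^(−0.175t) = 0.0137201.
−0.175·t = ln(0.0137201) = -4.2889, so t = 4.2889/0.175 = 24.508.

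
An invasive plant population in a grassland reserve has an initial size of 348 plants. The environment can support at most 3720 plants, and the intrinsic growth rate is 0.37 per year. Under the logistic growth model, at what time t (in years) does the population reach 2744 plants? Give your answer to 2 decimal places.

8.93 years

A = (K − N₀)/N₀ = (3720 − 348)/348 = 9.6897.
Solve 3720/(1 + 9.6897·e^(−0.37t)) = 2744: 1 + 9.6897·e^(−0.37t) = 1.3557, so e^(−0.37t) = 0.0367077.
−0.37·t = ln(0.0367077) = -3.3048, so t = 3.3048/0.37 = 8.9318.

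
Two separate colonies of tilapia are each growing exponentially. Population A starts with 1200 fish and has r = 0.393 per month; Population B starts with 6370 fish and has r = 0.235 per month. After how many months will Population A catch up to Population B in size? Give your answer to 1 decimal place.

Set 1200·e^(0.393t) = 6370·e^(0.235t).
e^((0.393 − 0.235)t) = 6370/1200 → e^(0.158·t) = 5.3083.
0.158·t = ln(5.3083) = 1.6693, so t = 1.6693/0.158 = 10.565.

10.6 months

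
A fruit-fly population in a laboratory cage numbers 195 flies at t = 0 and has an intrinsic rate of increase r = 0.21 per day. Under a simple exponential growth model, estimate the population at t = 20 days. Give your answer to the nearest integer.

N(t) = N₀·e^(rt) = 195 × e^(0.21×20) = 195 × e^4.2.
e^4.2 ≈ 66.686, so N ≈ 195 × 66.686 = 13003.8.

13004 flies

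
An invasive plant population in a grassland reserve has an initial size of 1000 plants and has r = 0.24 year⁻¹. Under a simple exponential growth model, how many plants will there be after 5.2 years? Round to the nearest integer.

N(t) = N₀·e^(rt) = 1000 × e^(0.24×5.2) = 1000 × e^1.248.
e^1.248 ≈ 3.4834, so N ≈ 1000 × 3.4834 = 3483.37.

3483 plants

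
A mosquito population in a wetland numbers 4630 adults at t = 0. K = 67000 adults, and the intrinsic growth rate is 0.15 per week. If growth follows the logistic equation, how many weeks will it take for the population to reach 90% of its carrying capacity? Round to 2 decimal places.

31.99 weeks

A = (K − N₀)/N₀ = (67000 − 4630)/4630 = 13.471.
Solve 67000/(1 + 13.471·e^(−0.15t)) = 60300: 1 + 13.471·e^(−0.15t) = 1.1111, so e^(−0.15t) = 0.00824827.
−0.15·t = ln(0.00824827) = -4.7978, so t = 4.7978/0.15 = 31.985.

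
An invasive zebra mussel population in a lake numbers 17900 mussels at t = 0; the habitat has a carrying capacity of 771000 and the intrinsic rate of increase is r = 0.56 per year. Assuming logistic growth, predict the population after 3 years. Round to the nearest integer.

A = (K − N₀)/N₀ = (771000 − 17900)/17900 = 42.073.
N(t) = K/(1 + A·e^(−rt)) = 771000/(1 + 42.073×e^(−0.56×3)).
e^(−1.68) = 0.18637; denominator = 1 + 42.073×0.18637 = 8.8412.
N = 771000/8.8412 = 87204.9.

87205 mussels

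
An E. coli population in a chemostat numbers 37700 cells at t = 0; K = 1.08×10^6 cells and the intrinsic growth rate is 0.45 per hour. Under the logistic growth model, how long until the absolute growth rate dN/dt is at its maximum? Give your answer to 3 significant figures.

Logistic growth is fastest at N = K/2 = 540000.
A = (K − N₀)/N₀ = 27.647. Set K/(1 + A·e^(−rt)) = K/2 → A·e^(−rt) = 1.
e^(−0.45t) = 1/27.647 = 0.03617, so t = ln(27.647)/0.45 = 3.3195/0.45 = 7.3767.

7.38 hours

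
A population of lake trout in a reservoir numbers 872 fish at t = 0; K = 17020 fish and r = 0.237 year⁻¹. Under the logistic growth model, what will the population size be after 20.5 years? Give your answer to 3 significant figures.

14900 fish

A = (K − N₀)/N₀ = (17020 − 872)/872 = 18.518.
N(t) = K/(1 + A·e^(−rt)) = 17020/(1 + 18.518×e^(−0.237×20.5)).
e^(−4.858) = 0.0077621; denominator = 1 + 18.518×0.0077621 = 1.1437.
N = 17020/1.1437 = 14881.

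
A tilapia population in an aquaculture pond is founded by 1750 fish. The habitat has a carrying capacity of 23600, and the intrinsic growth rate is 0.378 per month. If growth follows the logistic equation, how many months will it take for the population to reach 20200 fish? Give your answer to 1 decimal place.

11.4 months

A = (K − N₀)/N₀ = (23600 − 1750)/1750 = 12.486.
Solve 23600/(1 + 12.486·e^(−0.378t)) = 20200: 1 + 12.486·e^(−0.378t) = 1.1683, so e^(−0.378t) = 0.0134808.
−0.378·t = ln(0.0134808) = -4.3065, so t = 4.3065/0.378 = 11.393.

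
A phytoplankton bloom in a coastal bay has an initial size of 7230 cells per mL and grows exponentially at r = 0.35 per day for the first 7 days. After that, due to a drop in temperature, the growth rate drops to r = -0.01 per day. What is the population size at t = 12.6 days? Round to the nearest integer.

Phase 1: N(7) = 7230·e^(0.35×7) = 7230·e^2.45 = 83783.7.
Phase 2 runs for 12.6 − 7 = 5.6 days at r = -0.01.
N(12.6) = 83783.7·e^(-0.01×5.6) = 83783.7·e^-0.056 = 79220.8.

79221 cells per mL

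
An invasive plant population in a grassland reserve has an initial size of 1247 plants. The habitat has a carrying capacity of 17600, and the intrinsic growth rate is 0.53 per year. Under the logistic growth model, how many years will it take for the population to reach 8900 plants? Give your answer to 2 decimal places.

4.90 years

A = (K − N₀)/N₀ = (17600 − 1247)/1247 = 13.114.
Solve 17600/(1 + 13.114·e^(−0.53t)) = 8900: 1 + 13.114·e^(−0.53t) = 1.9775, so e^(−0.53t) = 0.0745415.
−0.53·t = ln(0.0745415) = -2.5964, so t = 2.5964/0.53 = 4.8989.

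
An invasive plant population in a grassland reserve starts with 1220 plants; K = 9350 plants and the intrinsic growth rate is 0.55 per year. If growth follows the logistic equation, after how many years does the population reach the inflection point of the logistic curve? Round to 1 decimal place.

Logistic growth is fastest at N = K/2 = 4675.
A = (K − N₀)/N₀ = 6.6639. Set K/(1 + A·e^(−rt)) = K/2 → A·e^(−rt) = 1.
e^(−0.55t) = 1/6.6639 = 0.150062, so t = ln(6.6639)/0.55 = 1.8967/0.55 = 3.4486.

3.4 years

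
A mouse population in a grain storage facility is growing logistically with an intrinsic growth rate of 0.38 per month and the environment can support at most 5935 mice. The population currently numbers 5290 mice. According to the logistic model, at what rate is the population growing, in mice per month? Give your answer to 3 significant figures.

dN/dt = rN(1 − N/K) = 0.38 × 5290 × (1 − 5290/5935).
1 − 5290/5935 = 0.10868; dN/dt = 0.38 × 5290 × 0.10868 = 218.46.

218 mice per month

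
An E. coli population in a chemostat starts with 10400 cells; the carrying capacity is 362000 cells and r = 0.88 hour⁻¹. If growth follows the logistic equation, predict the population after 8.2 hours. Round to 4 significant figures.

353200 cells

A = (K − N₀)/N₀ = (362000 − 10400)/10400 = 33.808.
N(t) = K/(1 + A·e^(−rt)) = 362000/(1 + 33.808×e^(−0.88×8.2)).
e^(−7.216) = 0.00073474; denominator = 1 + 33.808×0.00073474 = 1.0248.
N = 362000/1.0248 = 353226.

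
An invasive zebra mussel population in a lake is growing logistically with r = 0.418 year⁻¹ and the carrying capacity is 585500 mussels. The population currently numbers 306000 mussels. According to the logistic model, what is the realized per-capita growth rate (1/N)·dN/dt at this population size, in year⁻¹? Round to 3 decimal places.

0.200 per year

(1/N)·dN/dt = r(1 − N/K) = 0.418 × (1 − 306000/585500).
= 0.418 × 0.47737 = 0.19954.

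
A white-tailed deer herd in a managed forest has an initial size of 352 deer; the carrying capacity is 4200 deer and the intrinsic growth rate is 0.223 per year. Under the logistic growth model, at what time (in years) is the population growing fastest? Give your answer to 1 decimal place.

Logistic growth is fastest at N = K/2 = 2100.
A = (K − N₀)/N₀ = 10.932. Set K/(1 + A·e^(−rt)) = K/2 → A·e^(−rt) = 1.
e^(−0.223t) = 1/10.932 = 0.0914761, so t = ln(10.932)/0.223 = 2.3917/0.223 = 10.725.

10.7 years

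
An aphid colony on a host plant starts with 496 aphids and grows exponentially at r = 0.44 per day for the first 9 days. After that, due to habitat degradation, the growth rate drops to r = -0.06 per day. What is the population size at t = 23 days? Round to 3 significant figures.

Phase 1: N(9) = 496·e^(0.44×9) = 496·e^3.96 = 26018.8.
Phase 2 runs for 23 − 9 = 14 days at r = -0.06.
N(23) = 26018.8·e^(-0.06×14) = 26018.8·e^-0.84 = 11232.6.

11200 aphids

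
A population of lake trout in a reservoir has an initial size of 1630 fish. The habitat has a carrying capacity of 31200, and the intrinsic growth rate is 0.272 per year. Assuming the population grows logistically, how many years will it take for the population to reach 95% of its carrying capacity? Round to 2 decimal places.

21.48 years

A = (K − N₀)/N₀ = (31200 − 1630)/1630 = 18.141.
Solve 31200/(1 + 18.141·e^(−0.272t)) = 29640: 1 + 18.141·e^(−0.272t) = 1.0526, so e^(−0.272t) = 0.00290123.
−0.272·t = ln(0.00290123) = -5.8426, so t = 5.8426/0.272 = 21.48.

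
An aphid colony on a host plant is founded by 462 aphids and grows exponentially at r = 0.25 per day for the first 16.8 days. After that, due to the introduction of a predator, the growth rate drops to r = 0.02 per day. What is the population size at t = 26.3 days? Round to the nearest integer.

Phase 1: N(16.8) = 462·e^(0.25×16.8) = 462·e^4.2 = 30809.1.
Phase 2 runs for 26.3 − 16.8 = 9.5 days at r = 0.02.
N(26.3) = 30809.1·e^(0.02×9.5) = 30809.1·e^0.19 = 37255.9.

37256 aphids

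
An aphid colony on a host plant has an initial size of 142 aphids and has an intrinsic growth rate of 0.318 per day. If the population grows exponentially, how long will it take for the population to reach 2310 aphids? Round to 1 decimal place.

8.8 days

Set N₀·e^(rt) = 2310: e^(0.318·t) = 2310/142 = 16.268.
0.318·t = ln(16.268) = 2.7892, so t = 2.7892/0.318 = 8.771.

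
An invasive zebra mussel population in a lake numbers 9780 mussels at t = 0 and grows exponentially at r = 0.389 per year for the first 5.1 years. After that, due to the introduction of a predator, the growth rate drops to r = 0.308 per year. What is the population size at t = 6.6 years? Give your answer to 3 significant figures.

Phase 1: N(5.1) = 9780·e^(0.389×5.1) = 9780·e^1.984 = 71110.8.
Phase 2 runs for 6.6 − 5.1 = 1.5 years at r = 0.308.
N(6.6) = 71110.8·e^(0.308×1.5) = 71110.8·e^0.462 = 112870.

113000 mussels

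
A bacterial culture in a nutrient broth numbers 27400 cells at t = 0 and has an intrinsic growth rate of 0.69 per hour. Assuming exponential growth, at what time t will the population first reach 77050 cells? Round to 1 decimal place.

1.5 hours

Set N₀·e^(rt) = 77050: e^(0.69·t) = 77050/27400 = 2.812.
0.69·t = ln(2.812) = 1.0339, so t = 1.0339/0.69 = 1.4984.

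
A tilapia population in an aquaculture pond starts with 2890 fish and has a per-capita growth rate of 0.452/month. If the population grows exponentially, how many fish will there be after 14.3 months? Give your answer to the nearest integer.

N(t) = N₀·e^(rt) = 2890 × e^(0.452×14.3) = 2890 × e^6.464.
e^6.464 ≈ 641.37, so N ≈ 2890 × 641.37 = 1.853547×10^6.

1853547 fish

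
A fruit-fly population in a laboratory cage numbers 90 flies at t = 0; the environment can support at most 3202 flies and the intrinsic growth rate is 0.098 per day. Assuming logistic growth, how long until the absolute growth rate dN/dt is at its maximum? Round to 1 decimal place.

Logistic growth is fastest at N = K/2 = 1601.
A = (K − N₀)/N₀ = 34.578. Set K/(1 + A·e^(−rt)) = K/2 → A·e^(−rt) = 1.
e^(−0.098t) = 1/34.578 = 0.0289203, so t = ln(34.578)/0.098 = 3.5432/0.098 = 36.155.

36.2 days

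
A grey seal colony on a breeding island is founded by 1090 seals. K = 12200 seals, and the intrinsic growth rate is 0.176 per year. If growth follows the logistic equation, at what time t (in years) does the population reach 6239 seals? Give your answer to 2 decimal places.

A = (K − N₀)/N₀ = (12200 − 1090)/1090 = 10.193.
Solve 12200/(1 + 10.193·e^(−0.176t)) = 6239: 1 + 10.193·e^(−0.176t) = 1.9554, so e^(−0.176t) = 0.0937382.
−0.176·t = ln(0.0937382) = -2.3672, so t = 2.3672/0.176 = 13.45.

13.45 years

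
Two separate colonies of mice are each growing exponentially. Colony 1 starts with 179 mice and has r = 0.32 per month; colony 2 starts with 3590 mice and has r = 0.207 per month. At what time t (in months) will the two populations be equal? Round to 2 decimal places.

26.54 months

Set 179·e^(0.32t) = 3590·e^(0.207t).
e^((0.32 − 0.207)t) = 3590/179 → e^(0.113·t) = 20.056.
0.113·t = ln(20.056) = 2.9985, so t = 2.9985/0.113 = 26.536.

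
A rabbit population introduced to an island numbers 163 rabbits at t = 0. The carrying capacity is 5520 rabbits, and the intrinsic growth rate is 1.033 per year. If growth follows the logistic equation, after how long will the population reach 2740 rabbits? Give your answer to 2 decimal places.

3.37 years

A = (K − N₀)/N₀ = (5520 − 163)/163 = 32.865.
Solve 5520/(1 + 32.865·e^(−1.033t)) = 2740: 1 + 32.865·e^(−1.033t) = 2.0146, so e^(−1.033t) = 0.0308717.
−1.033·t = ln(0.0308717) = -3.4779, so t = 3.4779/1.033 = 3.3668.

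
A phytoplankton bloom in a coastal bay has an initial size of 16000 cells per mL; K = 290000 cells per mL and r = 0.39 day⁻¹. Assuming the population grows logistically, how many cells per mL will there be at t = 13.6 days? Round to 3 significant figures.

A = (K − N₀)/N₀ = (290000 − 16000)/16000 = 17.125.
N(t) = K/(1 + A·e^(−rt)) = 290000/(1 + 17.125×e^(−0.39×13.6)).
e^(−5.304) = 0.0049717; denominator = 1 + 17.125×0.0049717 = 1.0851.
N = 290000/1.0851 = 267247.

267000 cells per mL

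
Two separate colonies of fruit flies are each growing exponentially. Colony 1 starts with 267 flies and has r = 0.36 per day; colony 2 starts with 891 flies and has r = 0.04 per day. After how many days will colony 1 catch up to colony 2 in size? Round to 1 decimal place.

3.8 days

Set 267·e^(0.36t) = 891·e^(0.04t).
e^((0.36 − 0.04)t) = 891/267 → e^(0.32·t) = 3.3371.
0.32·t = ln(3.3371) = 1.2051, so t = 1.2051/0.32 = 3.7659.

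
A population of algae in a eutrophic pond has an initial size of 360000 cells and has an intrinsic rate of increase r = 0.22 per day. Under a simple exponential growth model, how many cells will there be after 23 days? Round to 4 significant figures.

N(t) = N₀·e^(rt) = 360000 × e^(0.22×23) = 360000 × e^5.06.
e^5.06 ≈ 157.59, so N ≈ 360000 × 157.59 = 5.673259×10^7.

56730000 cells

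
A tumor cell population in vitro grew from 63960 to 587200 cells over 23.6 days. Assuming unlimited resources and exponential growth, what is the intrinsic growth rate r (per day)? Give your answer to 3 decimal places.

From N(t) = N₀·e^(rt): e^(r·23.6) = 587200/63960 = 9.1807.
r·23.6 = ln(9.1807) = 2.2171, so r = 2.2171/23.6 = 0.093945.

0.094 per day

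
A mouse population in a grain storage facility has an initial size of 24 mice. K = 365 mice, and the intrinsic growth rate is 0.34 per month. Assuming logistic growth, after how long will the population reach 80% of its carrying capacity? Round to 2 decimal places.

11.88 months

A = (K − N₀)/N₀ = (365 − 24)/24 = 14.208.
Solve 365/(1 + 14.208·e^(−0.34t)) = 292: 1 + 14.208·e^(−0.34t) = 1.25, so e^(−0.34t) = 0.0175953.
−0.34·t = ln(0.0175953) = -4.0401, so t = 4.0401/0.34 = 11.883.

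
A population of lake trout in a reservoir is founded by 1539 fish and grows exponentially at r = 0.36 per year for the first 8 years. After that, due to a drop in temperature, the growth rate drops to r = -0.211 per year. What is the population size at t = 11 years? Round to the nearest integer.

14558 fish

Phase 1: N(8) = 1539·e^(0.36×8) = 1539·e^2.88 = 27416.2.
Phase 2 runs for 11 − 8 = 3 years at r = -0.211.
N(11) = 27416.2·e^(-0.211×3) = 27416.2·e^-0.633 = 14557.9.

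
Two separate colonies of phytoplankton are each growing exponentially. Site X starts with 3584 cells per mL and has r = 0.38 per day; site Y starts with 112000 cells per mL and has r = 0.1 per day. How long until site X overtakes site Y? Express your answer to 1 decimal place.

Set 3584·e^(0.38t) = 112000·e^(0.1t).
e^((0.38 − 0.1)t) = 112000/3584 → e^(0.28·t) = 31.25.
0.28·t = ln(31.25) = 3.442, so t = 3.442/0.28 = 12.293.

12.3 days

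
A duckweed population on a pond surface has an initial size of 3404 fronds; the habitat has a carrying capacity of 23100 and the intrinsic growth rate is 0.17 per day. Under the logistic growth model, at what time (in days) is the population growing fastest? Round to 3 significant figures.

10.3 days

Logistic growth is fastest at N = K/2 = 11550.
A = (K − N₀)/N₀ = 5.7861. Set K/(1 + A·e^(−rt)) = K/2 → A·e^(−rt) = 1.
e^(−0.17t) = 1/5.7861 = 0.172827, so t = ln(5.7861)/0.17 = 1.7555/0.17 = 10.326.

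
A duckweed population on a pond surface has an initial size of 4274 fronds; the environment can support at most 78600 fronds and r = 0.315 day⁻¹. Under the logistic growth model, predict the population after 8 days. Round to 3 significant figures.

32800 fronds

A = (K − N₀)/N₀ = (78600 − 4274)/4274 = 17.39.
N(t) = K/(1 + A·e^(−rt)) = 78600/(1 + 17.39×e^(−0.315×8)).
e^(−2.52) = 0.08046; denominator = 1 + 17.39×0.08046 = 2.3992.
N = 78600/2.3992 = 32760.7.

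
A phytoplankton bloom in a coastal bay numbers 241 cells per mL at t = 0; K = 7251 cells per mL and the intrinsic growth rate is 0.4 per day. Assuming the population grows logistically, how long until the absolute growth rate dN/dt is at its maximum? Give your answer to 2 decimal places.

Logistic growth is fastest at N = K/2 = 3625.5.
A = (K − N₀)/N₀ = 29.087. Set K/(1 + A·e^(−rt)) = K/2 → A·e^(−rt) = 1.
e^(−0.4t) = 1/29.087 = 0.0343795, so t = ln(29.087)/0.4 = 3.3703/0.4 = 8.4257.

8.43 days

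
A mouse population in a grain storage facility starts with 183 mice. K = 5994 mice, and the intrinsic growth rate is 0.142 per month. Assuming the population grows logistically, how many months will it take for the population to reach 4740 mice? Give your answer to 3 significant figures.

A = (K − N₀)/N₀ = (5994 − 183)/183 = 31.754.
Solve 5994/(1 + 31.754·e^(−0.142t)) = 4740: 1 + 31.754·e^(−0.142t) = 1.2646, so e^(−0.142t) = 0.00833143.
−0.142·t = ln(0.00833143) = -4.7877, so t = 4.7877/0.142 = 33.716.

33.7 months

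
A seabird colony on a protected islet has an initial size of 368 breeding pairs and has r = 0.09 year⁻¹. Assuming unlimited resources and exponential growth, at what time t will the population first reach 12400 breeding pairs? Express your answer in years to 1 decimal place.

Set N₀·e^(rt) = 12400: e^(0.09·t) = 12400/368 = 33.696.
0.09·t = ln(33.696) = 3.5174, so t = 3.5174/0.09 = 39.082.

39.1 years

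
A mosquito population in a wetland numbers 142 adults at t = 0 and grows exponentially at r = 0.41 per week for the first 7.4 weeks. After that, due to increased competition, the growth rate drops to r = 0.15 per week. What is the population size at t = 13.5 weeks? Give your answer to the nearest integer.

Phase 1: N(7.4) = 142·e^(0.41×7.4) = 142·e^3.034 = 2950.79.
Phase 2 runs for 13.5 − 7.4 = 6.1 weeks at r = 0.15.
N(13.5) = 2950.79·e^(0.15×6.1) = 2950.79·e^0.915 = 7367.45.

7367 adults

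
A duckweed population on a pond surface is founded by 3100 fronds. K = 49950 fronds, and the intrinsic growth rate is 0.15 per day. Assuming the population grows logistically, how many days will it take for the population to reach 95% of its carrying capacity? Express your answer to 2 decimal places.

A = (K − N₀)/N₀ = (49950 − 3100)/3100 = 15.113.
Solve 49950/(1 + 15.113·e^(−0.15t)) = 47452.5: 1 + 15.113·e^(−0.15t) = 1.0526, so e^(−0.15t) = 0.00348256.
−0.15·t = ln(0.00348256) = -5.66, so t = 5.66/0.15 = 37.733.

37.73 days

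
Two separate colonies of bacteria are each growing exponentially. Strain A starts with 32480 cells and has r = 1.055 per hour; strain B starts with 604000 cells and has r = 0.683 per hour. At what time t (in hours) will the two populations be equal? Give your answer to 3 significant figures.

7.86 hours

Set 32480·e^(1.055t) = 604000·e^(0.683t).
e^((1.055 − 0.683)t) = 604000/32480 → e^(0.372·t) = 18.596.
0.372·t = ln(18.596) = 2.9229, so t = 2.9229/0.372 = 7.8574.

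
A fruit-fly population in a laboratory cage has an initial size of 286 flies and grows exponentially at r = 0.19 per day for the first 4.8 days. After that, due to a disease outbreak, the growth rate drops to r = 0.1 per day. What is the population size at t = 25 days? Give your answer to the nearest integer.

5367 flies

Phase 1: N(4.8) = 286·e^(0.19×4.8) = 286·e^0.912 = 711.939.
Phase 2 runs for 25 − 4.8 = 20.2 days at r = 0.1.
N(25) = 711.939·e^(0.1×20.2) = 711.939·e^2.02 = 5366.83.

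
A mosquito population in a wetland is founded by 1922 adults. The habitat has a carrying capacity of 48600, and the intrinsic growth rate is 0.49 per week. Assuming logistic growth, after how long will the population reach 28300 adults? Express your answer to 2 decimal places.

7.19 weeks

A = (K − N₀)/N₀ = (48600 − 1922)/1922 = 24.286.
Solve 48600/(1 + 24.286·e^(−0.49t)) = 28300: 1 + 24.286·e^(−0.49t) = 1.7173, so e^(−0.49t) = 0.0295359.
−0.49·t = ln(0.0295359) = -3.5221, so t = 3.5221/0.49 = 7.1881.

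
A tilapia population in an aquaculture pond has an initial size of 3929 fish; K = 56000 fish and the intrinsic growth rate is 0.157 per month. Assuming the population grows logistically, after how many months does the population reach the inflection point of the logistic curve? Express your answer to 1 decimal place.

Logistic growth is fastest at N = K/2 = 28000.
A = (K − N₀)/N₀ = 13.253. Set K/(1 + A·e^(−rt)) = K/2 → A·e^(−rt) = 1.
e^(−0.157t) = 1/13.253 = 0.0754547, so t = ln(13.253)/0.157 = 2.5842/0.157 = 16.46.

16.5 months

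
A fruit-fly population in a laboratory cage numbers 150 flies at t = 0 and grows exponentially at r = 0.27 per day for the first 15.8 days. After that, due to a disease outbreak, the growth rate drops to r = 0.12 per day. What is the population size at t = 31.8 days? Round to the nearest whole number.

72885 flies

Phase 1: N(15.8) = 150·e^(0.27×15.8) = 150·e^4.266 = 10685.4.
Phase 2 runs for 31.8 − 15.8 = 16 days at r = 0.12.
N(31.8) = 10685.4·e^(0.12×16) = 10685.4·e^1.92 = 72884.8.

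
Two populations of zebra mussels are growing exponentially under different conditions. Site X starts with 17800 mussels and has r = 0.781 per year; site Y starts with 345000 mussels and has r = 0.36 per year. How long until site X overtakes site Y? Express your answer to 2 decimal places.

7.04 years

Set 17800·e^(0.781t) = 345000·e^(0.36t).
e^((0.781 − 0.36)t) = 345000/17800 → e^(0.421·t) = 19.382.
0.421·t = ln(19.382) = 2.9643, so t = 2.9643/0.421 = 7.0412.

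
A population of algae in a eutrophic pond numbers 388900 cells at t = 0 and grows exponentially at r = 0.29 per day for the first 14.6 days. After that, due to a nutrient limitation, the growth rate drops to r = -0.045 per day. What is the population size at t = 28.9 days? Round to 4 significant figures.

14100000 cells

Phase 1: N(14.6) = 388900·e^(0.29×14.6) = 388900·e^4.234 = 2.683124×10^7.
Phase 2 runs for 28.9 − 14.6 = 14.3 days at r = -0.045.
N(28.9) = 2.683124×10^7·e^(-0.045×14.3) = 2.683124×10^7·e^-0.6435 = 1.409848×10^7.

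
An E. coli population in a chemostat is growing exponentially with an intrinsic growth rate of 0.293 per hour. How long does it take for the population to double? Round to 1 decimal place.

Doubling time t_d = ln(2)/r = 0.6931/0.293 = 2.3657.

2.4 hours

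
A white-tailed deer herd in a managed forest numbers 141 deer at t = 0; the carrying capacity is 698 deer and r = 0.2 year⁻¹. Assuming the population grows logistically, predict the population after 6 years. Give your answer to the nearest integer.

A = (K − N₀)/N₀ = (698 − 141)/141 = 3.9504.
N(t) = K/(1 + A·e^(−rt)) = 698/(1 + 3.9504×e^(−0.2×6)).
e^(−1.2) = 0.30119; denominator = 1 + 3.9504×0.30119 = 2.1898.
N = 698/2.1898 = 318.747.

319 deer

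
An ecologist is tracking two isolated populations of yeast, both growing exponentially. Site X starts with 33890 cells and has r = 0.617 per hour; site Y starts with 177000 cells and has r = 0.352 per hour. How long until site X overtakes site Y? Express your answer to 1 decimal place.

6.2 hours

Set 33890·e^(0.617t) = 177000·e^(0.352t).
e^((0.617 − 0.352)t) = 177000/33890 → e^(0.265·t) = 5.2228.
0.265·t = ln(5.2228) = 1.653, so t = 1.653/0.265 = 6.2378.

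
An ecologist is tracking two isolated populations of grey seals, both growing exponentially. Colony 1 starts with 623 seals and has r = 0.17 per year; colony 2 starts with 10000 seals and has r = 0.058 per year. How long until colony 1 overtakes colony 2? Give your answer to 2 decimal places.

Set 623·e^(0.17t) = 10000·e^(0.058t).
e^((0.17 − 0.058)t) = 10000/623 → e^(0.112·t) = 16.051.
0.112·t = ln(16.051) = 2.7758, so t = 2.7758/0.112 = 24.784.

24.78 years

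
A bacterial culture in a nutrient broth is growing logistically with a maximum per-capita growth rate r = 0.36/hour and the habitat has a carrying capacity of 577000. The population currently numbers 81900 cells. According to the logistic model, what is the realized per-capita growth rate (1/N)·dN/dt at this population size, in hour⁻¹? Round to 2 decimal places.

(1/N)·dN/dt = r(1 − N/K) = 0.36 × (1 − 81900/577000).
= 0.36 × 0.85806 = 0.3089.

0.31 per hour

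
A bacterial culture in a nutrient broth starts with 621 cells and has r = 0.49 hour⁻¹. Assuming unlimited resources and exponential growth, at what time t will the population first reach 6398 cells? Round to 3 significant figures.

Set N₀·e^(rt) = 6398: e^(0.49·t) = 6398/621 = 10.303.
0.49·t = ln(10.303) = 2.3324, so t = 2.3324/0.49 = 4.76.

4.76 hours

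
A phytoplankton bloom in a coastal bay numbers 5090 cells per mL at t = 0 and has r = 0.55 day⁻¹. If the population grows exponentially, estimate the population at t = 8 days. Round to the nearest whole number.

N(t) = N₀·e^(rt) = 5090 × e^(0.55×8) = 5090 × e^4.4.
e^4.4 ≈ 81.451, so N ≈ 5090 × 81.451 = 414585.

414585 cells per mL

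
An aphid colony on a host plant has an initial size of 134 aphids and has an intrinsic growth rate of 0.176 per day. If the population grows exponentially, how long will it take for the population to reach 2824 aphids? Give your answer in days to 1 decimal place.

Set N₀·e^(rt) = 2824: e^(0.176·t) = 2824/134 = 21.075.
0.176·t = ln(21.075) = 3.0481, so t = 3.0481/0.176 = 17.319.

17.3 days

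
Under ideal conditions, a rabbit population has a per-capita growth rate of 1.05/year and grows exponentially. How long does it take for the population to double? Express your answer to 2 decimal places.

Doubling time t_d = ln(2)/r = 0.6931/1.05 = 0.66014.

0.66 years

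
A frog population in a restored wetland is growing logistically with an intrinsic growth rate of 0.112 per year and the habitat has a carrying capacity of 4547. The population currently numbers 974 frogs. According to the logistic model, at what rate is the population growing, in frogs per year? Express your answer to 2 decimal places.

85.72 frogs per year

dN/dt = rN(1 − N/K) = 0.112 × 974 × (1 − 974/4547).
1 − 974/4547 = 0.78579; dN/dt = 0.112 × 974 × 0.78579 = 85.721.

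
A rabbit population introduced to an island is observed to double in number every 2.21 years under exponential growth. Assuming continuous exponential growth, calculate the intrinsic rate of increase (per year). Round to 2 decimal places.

0.31 per year

r = ln(2)/t_d = 0.6931/2.21 = 0.31364.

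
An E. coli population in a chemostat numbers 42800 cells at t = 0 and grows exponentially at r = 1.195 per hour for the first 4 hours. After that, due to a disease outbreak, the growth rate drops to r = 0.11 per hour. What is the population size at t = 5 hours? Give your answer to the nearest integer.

Phase 1: N(4) = 42800·e^(1.195×4) = 42800·e^4.78 = 5.097666×10^6.
Phase 2 runs for 5 − 4 = 1 hours at r = 0.11.
N(5) = 5.097666×10^6·e^(0.11×1) = 5.097666×10^6·e^0.11 = 5.690413×10^6.

5690413 cells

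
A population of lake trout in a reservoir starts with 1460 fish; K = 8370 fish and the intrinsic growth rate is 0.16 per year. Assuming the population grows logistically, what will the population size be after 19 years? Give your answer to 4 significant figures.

A = (K − N₀)/N₀ = (8370 − 1460)/1460 = 4.7329.
N(t) = K/(1 + A·e^(−rt)) = 8370/(1 + 4.7329×e^(−0.16×19)).
e^(−3.04) = 0.047835; denominator = 1 + 4.7329×0.047835 = 1.2264.
N = 8370/1.2264 = 6824.87.

6825 fish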